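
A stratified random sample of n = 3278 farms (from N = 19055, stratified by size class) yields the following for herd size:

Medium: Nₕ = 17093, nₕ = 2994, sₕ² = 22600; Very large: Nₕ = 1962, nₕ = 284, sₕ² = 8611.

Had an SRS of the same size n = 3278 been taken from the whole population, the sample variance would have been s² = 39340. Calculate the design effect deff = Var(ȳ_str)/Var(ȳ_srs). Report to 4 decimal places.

Var(ȳ_str) = Σ Wₕ²(1−fₕ)sₕ²/nₕ with Wₕ = Nₕ/19055:
  Medium: (17093/19055)²·(1−2994/17093)·22600/2994 = 5.0100878
  Very large: (1962/19055)²·(1−284/1962)·8611/284 = 0.27492125
  → Var(ȳ_str) = 5.2850091.
Var(ȳ_srs) = (1 − 3278/19055)·39340/3278 = 9.9366703.
deff = 5.2850091 / 9.9366703 = 0.5319.

0.5319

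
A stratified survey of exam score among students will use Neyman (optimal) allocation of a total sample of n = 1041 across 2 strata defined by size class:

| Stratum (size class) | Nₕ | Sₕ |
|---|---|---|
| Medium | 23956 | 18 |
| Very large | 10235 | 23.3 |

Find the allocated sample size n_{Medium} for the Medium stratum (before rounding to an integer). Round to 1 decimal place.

Neyman allocation: nₕ = n·NₕSₕ / Σⱼ NⱼSⱼ.
Σ NⱼSⱼ = 23956·18 + 10235·23.3 = 669683.5.
n_{Medium} = 1041·23956·18 / 669683.5 = 670.3.

670.3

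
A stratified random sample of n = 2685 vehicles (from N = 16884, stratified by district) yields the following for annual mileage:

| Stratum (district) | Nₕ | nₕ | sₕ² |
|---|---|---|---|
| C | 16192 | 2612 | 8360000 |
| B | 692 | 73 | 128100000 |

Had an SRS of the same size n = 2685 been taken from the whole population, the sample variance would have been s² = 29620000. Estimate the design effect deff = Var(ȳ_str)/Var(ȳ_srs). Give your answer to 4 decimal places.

Var(ȳ_str) = Σ Wₕ²(1−fₕ)sₕ²/nₕ with Wₕ = Nₕ/16884:
  C: (16192/16884)²·(1−2612/16192)·8360000/2612 = 2468.7817
  B: (692/16884)²·(1−73/692)·128100000/73 = 2636.7705
  → Var(ȳ_str) = 5105.5522.
Var(ȳ_srs) = (1 − 2685/16884)·29620000/2685 = 9277.3337.
deff = 5105.5522 / 9277.3337 = 0.5503.

0.5503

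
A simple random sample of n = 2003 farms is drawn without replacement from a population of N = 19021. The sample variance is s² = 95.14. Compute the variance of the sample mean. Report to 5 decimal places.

0.04250

Under SRS without replacement, Var(ȳ) = (1 − f)·s²/n with f = n/N = 2003/19021 = 0.10530466.
Var(ȳ) = (1 − 0.10530466)·95.14/2003 = 0.89469534·0.047498752 = 0.042496912.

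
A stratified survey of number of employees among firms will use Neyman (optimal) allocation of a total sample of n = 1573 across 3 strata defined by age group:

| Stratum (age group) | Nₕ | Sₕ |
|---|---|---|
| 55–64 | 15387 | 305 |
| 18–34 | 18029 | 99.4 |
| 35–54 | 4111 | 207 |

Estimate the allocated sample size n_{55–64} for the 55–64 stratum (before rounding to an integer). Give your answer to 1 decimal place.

Neyman allocation: nₕ = n·NₕSₕ / Σⱼ NⱼSⱼ.
Σ NⱼSⱼ = 15387·305 + 18029·99.4 + 4111·207 = 7.3360946 × 10^6.
n_{55–64} = 1573·15387·305 / (7.3360946 × 10^6) = 1006.3.

1006.3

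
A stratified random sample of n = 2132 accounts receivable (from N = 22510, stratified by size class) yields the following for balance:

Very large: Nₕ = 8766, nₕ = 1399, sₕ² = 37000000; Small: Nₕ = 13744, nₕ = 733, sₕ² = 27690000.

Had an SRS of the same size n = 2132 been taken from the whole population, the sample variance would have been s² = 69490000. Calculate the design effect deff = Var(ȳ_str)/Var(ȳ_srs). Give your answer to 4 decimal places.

Var(ȳ_str) = Σ Wₕ²(1−fₕ)sₕ²/nₕ with Wₕ = Nₕ/22510:
  Very large: (8766/22510)²·(1−1399/8766)·37000000/1399 = 3370.7392
  Small: (13744/22510)²·(1−733/13744)·27690000/733 = 13331.893
  → Var(ȳ_str) = 16702.632.
Var(ȳ_srs) = (1 − 2132/22510)·69490000/2132 = 29506.736.
deff = 16702.632 / 29506.736 = 0.5661.

0.5661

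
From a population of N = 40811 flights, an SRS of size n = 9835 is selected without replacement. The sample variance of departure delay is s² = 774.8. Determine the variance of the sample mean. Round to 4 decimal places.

0.0598

Under SRS without replacement, Var(ȳ) = (1 − f)·s²/n with f = n/N = 9835/40811 = 0.24098895.
Var(ȳ) = (1 − 0.24098895)·774.8/9835 = 0.75901105·0.078779868 = 0.05979479.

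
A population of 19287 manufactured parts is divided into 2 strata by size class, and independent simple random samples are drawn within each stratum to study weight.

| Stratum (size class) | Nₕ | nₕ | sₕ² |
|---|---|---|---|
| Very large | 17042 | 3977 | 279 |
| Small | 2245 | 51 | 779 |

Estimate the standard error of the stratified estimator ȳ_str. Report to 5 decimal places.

Var(ȳ_str) = Σₕ Wₕ²(1 − fₕ)sₕ²/nₕ with Wₕ = Nₕ/N, N = 19287.
Very large: Wₕ = 0.88360035; term = 0.88360035²·(1 − 0.23336463)·279/3977 = 0.041990324.
Small: Wₕ = 0.11639965; term = 0.11639965²·(1 − 0.02271715)·779/51 = 0.2022511.
Sum = 0.24424142.
SE = √(0.24424142) = 0.49421.

0.49421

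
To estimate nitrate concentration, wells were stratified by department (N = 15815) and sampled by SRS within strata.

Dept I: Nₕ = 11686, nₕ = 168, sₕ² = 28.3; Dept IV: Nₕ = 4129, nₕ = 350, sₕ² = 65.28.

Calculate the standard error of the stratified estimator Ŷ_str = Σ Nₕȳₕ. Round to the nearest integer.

5058

Var(Ŷ_str) = Σₕ Nₕ²(1 − fₕ)sₕ²/nₕ.
Dept I: 11686²·(1 − 168/11686)·28.3/168 = 2.2673581 × 10^7.
Dept IV: 4129²·(1 − 350/4129)·65.28/350 = 2.910274 × 10^6.
Sum = 2.5583855 × 10^7.
SE = √(2.5583855 × 10^7) = 5058.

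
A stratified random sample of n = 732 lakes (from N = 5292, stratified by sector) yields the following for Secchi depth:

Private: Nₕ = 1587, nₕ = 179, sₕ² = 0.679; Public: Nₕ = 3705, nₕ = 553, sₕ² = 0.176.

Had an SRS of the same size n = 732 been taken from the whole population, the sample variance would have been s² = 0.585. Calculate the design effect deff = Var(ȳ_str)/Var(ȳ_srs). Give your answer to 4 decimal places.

Var(ȳ_str) = Σ Wₕ²(1−fₕ)sₕ²/nₕ with Wₕ = Nₕ/5292:
  Private: (1587/5292)²·(1−179/1587)·0.679/179 = 3.0266113 × 10^-4
  Public: (3705/5292)²·(1−553/3705)·0.176/553 = 1.327157 × 10^-4
  → Var(ȳ_str) = 4.3537683 × 10^-4.
Var(ȳ_srs) = (1 − 732/5292)·0.585/732 = 6.8863611 × 10^-4.
deff = (4.3537683 × 10^-4) / (6.8863611 × 10^-4) = 0.6322.

0.6322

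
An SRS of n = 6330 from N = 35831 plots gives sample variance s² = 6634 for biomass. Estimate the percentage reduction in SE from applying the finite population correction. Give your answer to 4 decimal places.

9.2621

f = n/N = 6330/35831 = 0.17666267.
SE_no-fpc = √(s²/n) = 1.0237311; SE_fpc = √((1−f)s²/n) = 0.92891245.
Ratio = √(1−f) = 0.90737938. Reduction = 100·(1 − 0.90737938) = 9.2621%.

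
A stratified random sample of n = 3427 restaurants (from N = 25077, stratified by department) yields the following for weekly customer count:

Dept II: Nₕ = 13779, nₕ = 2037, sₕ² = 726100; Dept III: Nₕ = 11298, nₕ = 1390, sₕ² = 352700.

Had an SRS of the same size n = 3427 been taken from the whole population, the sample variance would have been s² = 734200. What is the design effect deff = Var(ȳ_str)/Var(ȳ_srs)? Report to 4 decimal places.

0.7400

Var(ȳ_str) = Σ Wₕ²(1−fₕ)sₕ²/nₕ with Wₕ = Nₕ/25077:
  Dept II: (13779/25077)²·(1−2037/13779)·726100/2037 = 91.709436
  Dept III: (11298/25077)²·(1−1390/11298)·352700/1390 = 45.167606
  → Var(ȳ_str) = 136.87704.
Var(ȳ_srs) = (1 − 3427/25077)·734200/3427 = 184.96204.
deff = 136.87704 / 184.96204 = 0.7400.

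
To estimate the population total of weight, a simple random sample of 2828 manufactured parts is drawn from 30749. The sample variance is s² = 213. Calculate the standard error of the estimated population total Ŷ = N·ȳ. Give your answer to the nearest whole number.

Var(Ŷ) = N²·Var(ȳ) = N²·(1 − n/N)·s²/n.
f = 2828/30749 = 0.09197047; Var(ȳ) = 0.90802953·213/2828 = 0.068391192.
Var(Ŷ) = 30749² · 0.068391192 = 6.466394 × 10^7.
SE(Ŷ) = √(6.466394 × 10^7) = 8041.

8041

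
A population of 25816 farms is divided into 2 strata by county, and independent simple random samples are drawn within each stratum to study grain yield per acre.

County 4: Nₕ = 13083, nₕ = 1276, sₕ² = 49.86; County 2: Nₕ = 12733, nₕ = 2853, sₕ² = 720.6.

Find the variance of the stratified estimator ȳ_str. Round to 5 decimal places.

0.05673

Var(ȳ_str) = Σₕ Wₕ²(1 − fₕ)sₕ²/nₕ with Wₕ = Nₕ/N, N = 25816.
County 4: Wₕ = 0.50677874; term = 0.50677874²·(1 − 0.09753115)·49.86/1276 = 0.0090567129.
County 2: Wₕ = 0.49322126; term = 0.49322126²·(1 − 0.22406346)·720.6/2853 = 0.047676269.
Sum = 0.056732982.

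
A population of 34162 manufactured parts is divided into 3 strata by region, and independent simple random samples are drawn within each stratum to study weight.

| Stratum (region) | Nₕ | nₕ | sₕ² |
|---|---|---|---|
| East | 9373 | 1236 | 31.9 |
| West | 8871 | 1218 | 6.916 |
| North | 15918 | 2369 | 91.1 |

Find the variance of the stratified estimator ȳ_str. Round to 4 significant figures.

0.009124

Var(ȳ_str) = Σₕ Wₕ²(1 − fₕ)sₕ²/nₕ with Wₕ = Nₕ/N, N = 34162.
East: Wₕ = 0.27436918; term = 0.27436918²·(1 − 0.13186813)·31.9/1236 = 0.001686664.
West: Wₕ = 0.25967449; term = 0.25967449²·(1 − 0.13730132)·6.916/1218 = 3.3031281 × 10^-4.
North: Wₕ = 0.46595633; term = 0.46595633²·(1 − 0.14882523)·91.1/2369 = 0.00710661.
Sum = 0.0091235868.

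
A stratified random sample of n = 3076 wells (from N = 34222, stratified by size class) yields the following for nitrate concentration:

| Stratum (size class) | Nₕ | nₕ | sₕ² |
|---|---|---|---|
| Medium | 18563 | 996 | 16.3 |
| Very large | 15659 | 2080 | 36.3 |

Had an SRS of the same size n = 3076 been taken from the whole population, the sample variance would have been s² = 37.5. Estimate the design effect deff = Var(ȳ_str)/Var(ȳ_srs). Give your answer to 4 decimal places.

0.6963

Var(ȳ_str) = Σ Wₕ²(1−fₕ)sₕ²/nₕ with Wₕ = Nₕ/34222:
  Medium: (18563/34222)²·(1−996/18563)·16.3/996 = 0.0045568345
  Very large: (15659/34222)²·(1−2080/15659)·36.3/2080 = 0.0031685775
  → Var(ȳ_str) = 0.007725412.
Var(ȳ_srs) = (1 − 3076/34222)·37.5/3076 = 0.011095371.
deff = 0.007725412 / 0.011095371 = 0.6963.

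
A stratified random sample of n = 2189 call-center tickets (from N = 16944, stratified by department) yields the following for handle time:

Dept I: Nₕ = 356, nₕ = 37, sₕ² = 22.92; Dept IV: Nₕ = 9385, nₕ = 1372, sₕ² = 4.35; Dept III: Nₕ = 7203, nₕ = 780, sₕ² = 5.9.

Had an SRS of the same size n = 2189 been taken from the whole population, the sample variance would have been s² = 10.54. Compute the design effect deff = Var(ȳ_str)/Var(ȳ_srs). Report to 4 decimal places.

Var(ȳ_str) = Σ Wₕ²(1−fₕ)sₕ²/nₕ with Wₕ = Nₕ/16944:
  Dept I: (356/16944)²·(1−37/356)·22.92/37 = 2.4503137 × 10^-4
  Dept IV: (9385/16944)²·(1−1372/9385)·4.35/1372 = 8.304867 × 10^-4
  Dept III: (7203/16944)²·(1−780/7203)·5.9/780 = 0.0012189247
  → Var(ȳ_str) = 0.0022944428.
Var(ȳ_srs) = (1 − 2189/16944)·10.54/2189 = 0.0041929349.
deff = 0.0022944428 / 0.0041929349 = 0.5472.

0.5472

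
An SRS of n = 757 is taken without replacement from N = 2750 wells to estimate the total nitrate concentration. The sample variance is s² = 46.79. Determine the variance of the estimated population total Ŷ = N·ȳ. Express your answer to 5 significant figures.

338760

Var(Ŷ) = N²·Var(ȳ) = N²·(1 − n/N)·s²/n.
f = 757/2750 = 0.27527273; Var(ȳ) = 0.72472727·46.79/757 = 0.04479523.
Var(Ŷ) = 2750² · 0.04479523 = 338763.93.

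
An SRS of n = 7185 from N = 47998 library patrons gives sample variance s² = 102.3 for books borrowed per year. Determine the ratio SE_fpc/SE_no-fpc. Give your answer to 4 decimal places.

f = n/N = 7185/47998 = 0.14969374.
SE_no-fpc = √(s²/n) = 0.11932307; SE_fpc = √((1−f)s²/n) = 0.11003026.
Ratio = √(1−f) = 0.92212053.

0.9221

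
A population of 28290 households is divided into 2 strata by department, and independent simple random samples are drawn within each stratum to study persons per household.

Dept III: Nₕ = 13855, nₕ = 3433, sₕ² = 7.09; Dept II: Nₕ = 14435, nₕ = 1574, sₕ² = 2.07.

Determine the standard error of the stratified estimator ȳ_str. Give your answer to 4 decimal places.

Var(ȳ_str) = Σₕ Wₕ²(1 − fₕ)sₕ²/nₕ with Wₕ = Nₕ/N, N = 28290.
Dept III: Wₕ = 0.48974903; term = 0.48974903²·(1 − 0.24778058)·7.09/3433 = 3.7261826 × 10^-4.
Dept II: Wₕ = 0.51025097; term = 0.51025097²·(1 − 0.10904053)·2.07/1574 = 3.050642 × 10^-4.
Sum = 6.7768246 × 10^-4.
SE = √(6.7768246 × 10^-4) = 0.0260.

0.0260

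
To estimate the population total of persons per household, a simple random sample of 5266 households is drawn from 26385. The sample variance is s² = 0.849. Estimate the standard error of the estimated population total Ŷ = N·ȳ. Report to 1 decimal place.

299.7

Var(Ŷ) = N²·Var(ȳ) = N²·(1 − n/N)·s²/n.
f = 5266/26385 = 0.19958310; Var(ȳ) = 0.80041690·0.849/5266 = 1.2904557 × 10^-4.
Var(Ŷ) = 26385² · (1.2904557 × 10^-4) = 89837.425.
SE(Ŷ) = √(89837.425) = 299.7.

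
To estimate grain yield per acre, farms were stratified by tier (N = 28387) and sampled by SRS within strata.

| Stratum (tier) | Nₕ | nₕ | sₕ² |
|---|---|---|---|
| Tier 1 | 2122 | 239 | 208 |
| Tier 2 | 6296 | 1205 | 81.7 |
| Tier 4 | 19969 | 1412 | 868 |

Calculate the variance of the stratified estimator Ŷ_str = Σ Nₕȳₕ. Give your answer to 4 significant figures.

Var(Ŷ_str) = Σₕ Nₕ²(1 − fₕ)sₕ²/nₕ.
Tier 1: 2122²·(1 − 239/2122)·208/239 = 3.4774519 × 10^6.
Tier 2: 6296²·(1 − 1205/6296)·81.7/1205 = 2.1732157 × 10^6.
Tier 4: 19969²·(1 − 1412/19969)·868/1412 = 2.2779758 × 10^8.
Sum = 2.3344825 × 10^8.

2.334 × 10^8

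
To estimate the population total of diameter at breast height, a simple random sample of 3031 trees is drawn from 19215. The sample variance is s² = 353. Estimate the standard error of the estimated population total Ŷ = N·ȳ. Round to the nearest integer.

Var(Ŷ) = N²·Var(ȳ) = N²·(1 − n/N)·s²/n.
f = 3031/19215 = 0.15774135; Var(ȳ) = 0.84225865·353/3031 = 0.098092149.
Var(Ŷ) = 19215² · 0.098092149 = 3.6217213 × 10^7.
SE(Ŷ) = √(3.6217213 × 10^7) = 6018.

6018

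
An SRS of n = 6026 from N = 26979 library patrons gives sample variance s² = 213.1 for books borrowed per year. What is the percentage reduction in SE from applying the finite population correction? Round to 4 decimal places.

11.8728

f = n/N = 6026/26979 = 0.22335891.
SE_no-fpc = √(s²/n) = 0.18805166; SE_fpc = √((1−f)s²/n) = 0.16572474.
Ratio = √(1−f) = 0.88127243. Reduction = 100·(1 − 0.88127243) = 11.8728%.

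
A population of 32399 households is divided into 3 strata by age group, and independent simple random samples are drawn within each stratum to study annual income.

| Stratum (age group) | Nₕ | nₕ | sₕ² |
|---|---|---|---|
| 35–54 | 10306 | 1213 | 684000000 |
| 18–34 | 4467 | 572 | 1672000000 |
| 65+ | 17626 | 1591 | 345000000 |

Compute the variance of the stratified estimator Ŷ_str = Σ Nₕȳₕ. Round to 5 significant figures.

1.6499 × 10^14

Var(Ŷ_str) = Σₕ Nₕ²(1 − fₕ)sₕ²/nₕ.
35–54: 10306²·(1 − 1213/10306)·684000000/1213 = 5.2843628 × 10^13.
18–34: 4467²·(1 − 572/4467)·1672000000/572 = 5.0858513 × 10^13.
65+: 17626²·(1 − 1591/17626)·345000000/1591 = 6.1287463 × 10^13.
Sum = 1.649896 × 10^14.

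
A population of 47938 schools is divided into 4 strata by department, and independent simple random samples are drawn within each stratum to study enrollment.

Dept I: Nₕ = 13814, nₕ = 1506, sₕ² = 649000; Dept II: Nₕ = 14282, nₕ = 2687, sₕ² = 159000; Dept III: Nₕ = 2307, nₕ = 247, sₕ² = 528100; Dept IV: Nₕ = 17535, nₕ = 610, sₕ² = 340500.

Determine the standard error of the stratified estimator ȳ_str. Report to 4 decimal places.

Var(ȳ_str) = Σₕ Wₕ²(1 − fₕ)sₕ²/nₕ with Wₕ = Nₕ/N, N = 47938.
Dept I: Wₕ = 0.28816388; term = 0.28816388²·(1 − 0.10901983)·649000/1506 = 31.883563.
Dept II: Wₕ = 0.29792649; term = 0.29792649²·(1 − 0.18813892)·159000/2687 = 4.26412.
Dept III: Wₕ = 0.04812466; term = 0.04812466²·(1 − 0.10706545)·528100/247 = 4.4215466.
Dept IV: Wₕ = 0.36578497; term = 0.36578497²·(1 − 0.03478757)·340500/610 = 72.087822.
Sum = 112.65705.
SE = √(112.65705) = 10.6140.

10.6140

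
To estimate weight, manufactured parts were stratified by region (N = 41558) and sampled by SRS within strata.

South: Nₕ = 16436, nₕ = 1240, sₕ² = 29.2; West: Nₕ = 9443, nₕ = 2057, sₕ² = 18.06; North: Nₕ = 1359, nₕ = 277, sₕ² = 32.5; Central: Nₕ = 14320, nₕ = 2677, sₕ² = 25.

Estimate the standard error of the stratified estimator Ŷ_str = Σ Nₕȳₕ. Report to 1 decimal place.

Var(Ŷ_str) = Σₕ Nₕ²(1 − fₕ)sₕ²/nₕ.
South: 16436²·(1 − 1240/16436)·29.2/1240 = 5.8814794 × 10^6.
West: 9443²·(1 − 2057/9443)·18.06/2057 = 612354.27.
North: 1359²·(1 − 277/1359)·32.5/277 = 172524.31.
Central: 14320²·(1 − 2677/14320)·25/2677 = 1.5570392 × 10^6.
Sum = 8.2233972 × 10^6.
SE = √(8.2233972 × 10^6) = 2867.6.

2867.6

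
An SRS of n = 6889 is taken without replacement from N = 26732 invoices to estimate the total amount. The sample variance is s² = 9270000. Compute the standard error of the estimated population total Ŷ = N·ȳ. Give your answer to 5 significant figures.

Var(Ŷ) = N²·Var(ȳ) = N²·(1 − n/N)·s²/n.
f = 6889/26732 = 0.25770612; Var(ȳ) = 0.74229388·9270000/6889 = 998.84806.
Var(Ŷ) = 26732² · 998.84806 = 7.1377665 × 10^11.
SE(Ŷ) = √(7.1377665 × 10^11) = 844850.

844850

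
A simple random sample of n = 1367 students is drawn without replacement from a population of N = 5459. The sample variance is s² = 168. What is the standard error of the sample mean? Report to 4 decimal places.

Under SRS without replacement, Var(ȳ) = (1 − f)·s²/n with f = n/N = 1367/5459 = 0.25041216.
Var(ȳ) = (1 − 0.25041216)·168/1367 = 0.74958784·0.12289685 = 0.092121987.
SE(ȳ) = √(0.092121987) = 0.3035.

0.3035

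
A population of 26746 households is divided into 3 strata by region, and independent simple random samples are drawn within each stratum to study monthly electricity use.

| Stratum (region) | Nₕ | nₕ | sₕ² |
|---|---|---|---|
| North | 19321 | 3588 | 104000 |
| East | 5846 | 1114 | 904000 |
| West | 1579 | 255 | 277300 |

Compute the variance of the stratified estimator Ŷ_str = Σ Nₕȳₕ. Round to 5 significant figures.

Var(Ŷ_str) = Σₕ Nₕ²(1 − fₕ)sₕ²/nₕ.
North: 19321²·(1 − 3588/19321)·104000/3588 = 8.810936 × 10^9.
East: 5846²·(1 − 1114/5846)·904000/1114 = 2.2448472 × 10^10.
West: 1579²·(1 − 255/1579)·277300/255 = 2.2734207 × 10^9.
Sum = 3.3532829 × 10^10.

3.3533 × 10^10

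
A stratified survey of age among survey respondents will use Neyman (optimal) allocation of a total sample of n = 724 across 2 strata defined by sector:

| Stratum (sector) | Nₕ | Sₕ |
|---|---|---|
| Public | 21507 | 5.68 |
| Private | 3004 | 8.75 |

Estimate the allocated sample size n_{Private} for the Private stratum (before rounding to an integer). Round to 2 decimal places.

Neyman allocation: nₕ = n·NₕSₕ / Σⱼ NⱼSⱼ.
Σ NⱼSⱼ = 21507·5.68 + 3004·8.75 = 148444.76.
n_{Private} = 724·3004·8.75 / 148444.76 = 128.20.

128.20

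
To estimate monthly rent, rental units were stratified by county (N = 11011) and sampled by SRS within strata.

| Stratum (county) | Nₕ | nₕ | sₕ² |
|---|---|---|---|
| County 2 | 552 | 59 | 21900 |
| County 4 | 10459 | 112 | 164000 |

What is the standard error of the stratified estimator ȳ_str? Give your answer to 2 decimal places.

Var(ȳ_str) = Σₕ Wₕ²(1 − fₕ)sₕ²/nₕ with Wₕ = Nₕ/N, N = 11011.
County 2: Wₕ = 0.05013169; term = 0.05013169²·(1 − 0.10688406)·21900/59 = 0.83315264.
County 4: Wₕ = 0.94986831; term = 0.94986831²·(1 − 0.01070848)·164000/112 = 1307.004.
Sum = 1307.8372.
SE = √(1307.8372) = 36.16.

36.16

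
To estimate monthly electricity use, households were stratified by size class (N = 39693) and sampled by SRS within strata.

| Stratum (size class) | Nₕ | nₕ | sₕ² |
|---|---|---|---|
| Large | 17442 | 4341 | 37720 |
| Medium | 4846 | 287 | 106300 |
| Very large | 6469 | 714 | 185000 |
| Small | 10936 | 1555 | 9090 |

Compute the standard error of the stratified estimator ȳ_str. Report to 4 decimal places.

3.5996

Var(ȳ_str) = Σₕ Wₕ²(1 − fₕ)sₕ²/nₕ with Wₕ = Nₕ/N, N = 39693.
Large: Wₕ = 0.43942257; term = 0.43942257²·(1 − 0.24888201)·37720/4341 = 1.2602444.
Medium: Wₕ = 0.12208702; term = 0.12208702²·(1 − 0.05922410)·106300/287 = 5.1936959.
Very large: Wₕ = 0.16297584; term = 0.16297584²·(1 − 0.11037255)·185000/714 = 6.1224909.
Small: Wₕ = 0.27551457; term = 0.27551457²·(1 − 0.14219093)·9090/1555 = 0.380639.
Sum = 12.95707.
SE = √(12.95707) = 3.5996.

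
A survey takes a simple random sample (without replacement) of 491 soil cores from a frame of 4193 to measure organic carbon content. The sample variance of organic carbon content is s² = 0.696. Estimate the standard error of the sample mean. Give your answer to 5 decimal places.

Under SRS without replacement, Var(ȳ) = (1 − f)·s²/n with f = n/N = 491/4193 = 0.11709993.
Var(ȳ) = (1 − 0.11709993)·0.696/491 = 0.88290007·0.0014175153 = 0.0012515243.
SE(ȳ) = √(0.0012515243) = 0.03538.

0.03538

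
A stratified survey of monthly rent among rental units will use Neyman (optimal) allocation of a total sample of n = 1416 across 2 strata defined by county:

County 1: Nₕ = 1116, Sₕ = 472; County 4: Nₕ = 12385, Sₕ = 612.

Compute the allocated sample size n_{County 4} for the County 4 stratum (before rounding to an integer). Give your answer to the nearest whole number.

1324

Neyman allocation: nₕ = n·NₕSₕ / Σⱼ NⱼSⱼ.
Σ NⱼSⱼ = 1116·472 + 12385·612 = 8.106372 × 10^6.
n_{County 4} = 1416·12385·612 / (8.106372 × 10^6) = 1324.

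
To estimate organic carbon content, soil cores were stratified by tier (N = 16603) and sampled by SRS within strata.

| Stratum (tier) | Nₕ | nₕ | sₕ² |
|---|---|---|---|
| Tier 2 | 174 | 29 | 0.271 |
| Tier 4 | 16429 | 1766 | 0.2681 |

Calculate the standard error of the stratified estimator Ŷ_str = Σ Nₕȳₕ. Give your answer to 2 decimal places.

Var(Ŷ_str) = Σₕ Nₕ²(1 − fₕ)sₕ²/nₕ.
Tier 2: 174²·(1 − 29/174)·0.271/29 = 235.77.
Tier 4: 16429²·(1 − 1766/16429)·0.2681/1766 = 36571.273.
Sum = 36807.043.
SE = √(36807.043) = 191.85.

191.85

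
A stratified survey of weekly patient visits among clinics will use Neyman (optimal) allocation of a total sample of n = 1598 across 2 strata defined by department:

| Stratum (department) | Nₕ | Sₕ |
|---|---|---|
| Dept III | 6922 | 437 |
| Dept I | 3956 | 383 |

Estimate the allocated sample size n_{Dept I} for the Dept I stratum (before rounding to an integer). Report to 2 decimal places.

Neyman allocation: nₕ = n·NₕSₕ / Σⱼ NⱼSⱼ.
Σ NⱼSⱼ = 6922·437 + 3956·383 = 4.540062 × 10^6.
n_{Dept I} = 1598·3956·383 / (4.540062 × 10^6) = 533.30.

533.30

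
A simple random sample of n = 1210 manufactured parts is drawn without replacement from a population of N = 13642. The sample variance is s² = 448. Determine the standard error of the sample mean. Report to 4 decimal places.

Under SRS without replacement, Var(ȳ) = (1 − f)·s²/n with f = n/N = 1210/13642 = 0.08869667.
Var(ȳ) = (1 − 0.08869667)·448/1210 = 0.91130333·0.37024793 = 0.33740817.
SE(ȳ) = √(0.33740817) = 0.5809.

0.5809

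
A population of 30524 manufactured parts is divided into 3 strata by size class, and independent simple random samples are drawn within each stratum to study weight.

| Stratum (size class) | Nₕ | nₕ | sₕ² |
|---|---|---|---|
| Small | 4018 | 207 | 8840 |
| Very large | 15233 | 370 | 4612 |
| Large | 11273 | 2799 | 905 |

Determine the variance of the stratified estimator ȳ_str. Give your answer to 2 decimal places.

Var(ȳ_str) = Σₕ Wₕ²(1 − fₕ)sₕ²/nₕ with Wₕ = Nₕ/N, N = 30524.
Small: Wₕ = 0.13163412; term = 0.13163412²·(1 − 0.05151817)·8840/207 = 0.70185583.
Very large: Wₕ = 0.49904993; term = 0.49904993²·(1 − 0.02428937)·4612/370 = 3.0289814.
Large: Wₕ = 0.36931595; term = 0.36931595²·(1 − 0.24829238)·905/2799 = 0.033150551.
Sum = 3.7639878.

3.76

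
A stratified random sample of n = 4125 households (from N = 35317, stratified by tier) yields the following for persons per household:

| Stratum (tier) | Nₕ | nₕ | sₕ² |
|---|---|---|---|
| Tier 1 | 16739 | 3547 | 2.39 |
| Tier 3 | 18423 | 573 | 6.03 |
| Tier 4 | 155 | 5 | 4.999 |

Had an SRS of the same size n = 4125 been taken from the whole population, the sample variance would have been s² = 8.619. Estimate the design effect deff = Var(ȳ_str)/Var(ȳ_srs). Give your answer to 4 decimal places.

Var(ȳ_str) = Σ Wₕ²(1−fₕ)sₕ²/nₕ with Wₕ = Nₕ/35317:
  Tier 1: (16739/35317)²·(1−3547/16739)·2.39/3547 = 1.1929143 × 10^-4
  Tier 3: (18423/35317)²·(1−573/18423)·6.03/573 = 0.002774557
  Tier 4: (155/35317)²·(1−5/155)·4.999/5 = 1.8636677 × 10^-5
  → Var(ȳ_str) = 0.0029124851.
Var(ȳ_srs) = (1 − 4125/35317)·8.619/4125 = 0.0018454078.
deff = 0.0029124851 / 0.0018454078 = 1.5782.

1.5782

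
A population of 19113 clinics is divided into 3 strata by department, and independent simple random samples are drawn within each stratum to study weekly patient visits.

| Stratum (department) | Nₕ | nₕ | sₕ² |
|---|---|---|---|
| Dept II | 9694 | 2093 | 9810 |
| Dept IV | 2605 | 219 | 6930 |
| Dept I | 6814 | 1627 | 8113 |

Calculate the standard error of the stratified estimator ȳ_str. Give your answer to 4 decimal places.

1.4022

Var(ȳ_str) = Σₕ Wₕ²(1 − fₕ)sₕ²/nₕ with Wₕ = Nₕ/N, N = 19113.
Dept II: Wₕ = 0.50719406; term = 0.50719406²·(1 − 0.21590675)·9810/2093 = 0.94540046.
Dept IV: Wₕ = 0.13629467; term = 0.13629467²·(1 − 0.08406910)·6930/219 = 0.5384056.
Dept I: Wₕ = 0.35651128; term = 0.35651128²·(1 − 0.23877311)·8113/1627 = 0.48245252.
Sum = 1.9662586.
SE = √(1.9662586) = 1.4022.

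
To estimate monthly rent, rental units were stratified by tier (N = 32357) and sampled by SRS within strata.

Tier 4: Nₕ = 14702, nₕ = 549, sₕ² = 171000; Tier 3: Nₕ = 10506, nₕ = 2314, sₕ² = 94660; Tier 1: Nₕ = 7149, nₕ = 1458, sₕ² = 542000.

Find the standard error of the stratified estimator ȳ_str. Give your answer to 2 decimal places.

8.93

Var(ȳ_str) = Σₕ Wₕ²(1 − fₕ)sₕ²/nₕ with Wₕ = Nₕ/N, N = 32357.
Tier 4: Wₕ = 0.45436845; term = 0.45436845²·(1 − 0.03734186)·171000/549 = 61.903071.
Tier 3: Wₕ = 0.32469018; term = 0.32469018²·(1 − 0.22025509)·94660/2314 = 3.3627454.
Tier 1: Wₕ = 0.22094137; term = 0.22094137²·(1 − 0.20394461)·542000/1458 = 14.445718.
Sum = 79.711534.
SE = √(79.711534) = 8.93.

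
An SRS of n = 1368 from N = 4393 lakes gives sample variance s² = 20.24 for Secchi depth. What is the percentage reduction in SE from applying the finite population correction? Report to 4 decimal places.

f = n/N = 1368/4393 = 0.31140451.
SE_no-fpc = √(s²/n) = 0.12163602; SE_fpc = √((1−f)s²/n) = 0.10093558.
Ratio = √(1−f) = 0.82981654. Reduction = 100·(1 − 0.82981654) = 17.0183%.

17.0183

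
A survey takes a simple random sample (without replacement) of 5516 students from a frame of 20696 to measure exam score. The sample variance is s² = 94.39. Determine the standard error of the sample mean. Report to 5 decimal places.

0.11203

Under SRS without replacement, Var(ȳ) = (1 − f)·s²/n with f = n/N = 5516/20696 = 0.26652493.
Var(ȳ) = (1 − 0.26652493)·94.39/5516 = 0.73347507·0.017112038 = 0.012551253.
SE(ȳ) = √(0.012551253) = 0.11203.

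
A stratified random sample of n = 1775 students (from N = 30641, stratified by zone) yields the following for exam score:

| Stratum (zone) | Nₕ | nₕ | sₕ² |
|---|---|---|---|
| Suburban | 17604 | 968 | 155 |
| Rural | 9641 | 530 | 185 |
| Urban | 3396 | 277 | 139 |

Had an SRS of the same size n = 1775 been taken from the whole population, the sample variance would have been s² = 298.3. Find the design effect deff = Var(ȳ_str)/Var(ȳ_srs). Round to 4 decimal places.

Var(ȳ_str) = Σ Wₕ²(1−fₕ)sₕ²/nₕ with Wₕ = Nₕ/30641:
  Suburban: (17604/30641)²·(1−968/17604)·155/968 = 0.049947154
  Rural: (9641/30641)²·(1−530/9641)·185/530 = 0.032657138
  Urban: (3396/30641)²·(1−277/3396)·139/277 = 0.0056612485
  → Var(ȳ_str) = 0.088265541.
Var(ȳ_srs) = (1 − 1775/30641)·298.3/1775 = 0.15832102.
deff = 0.088265541 / 0.15832102 = 0.5575.

0.5575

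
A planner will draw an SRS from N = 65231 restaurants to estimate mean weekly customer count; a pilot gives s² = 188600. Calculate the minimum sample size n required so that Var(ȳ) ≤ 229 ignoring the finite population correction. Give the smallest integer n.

Without fpc, n₀ = s²/D = 188600/229 = 823.5808.
Rounding up, n = 824.

824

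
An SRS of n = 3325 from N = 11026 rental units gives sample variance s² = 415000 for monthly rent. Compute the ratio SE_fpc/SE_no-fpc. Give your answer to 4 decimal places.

0.8357

f = n/N = 3325/11026 = 0.30155995.
SE_no-fpc = √(s²/n) = 11.17193; SE_fpc = √((1−f)s²/n) = 9.3366868.
Ratio = √(1−f) = 0.83572726.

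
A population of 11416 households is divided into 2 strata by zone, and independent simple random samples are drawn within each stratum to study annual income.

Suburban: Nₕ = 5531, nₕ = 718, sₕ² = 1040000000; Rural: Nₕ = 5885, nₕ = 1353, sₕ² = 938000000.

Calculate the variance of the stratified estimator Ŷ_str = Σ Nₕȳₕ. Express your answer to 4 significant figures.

Var(Ŷ_str) = Σₕ Nₕ²(1 − fₕ)sₕ²/nₕ.
Suburban: 5531²·(1 − 718/5531)·1040000000/718 = 3.8559236 × 10^13.
Rural: 5885²·(1 − 1353/5885)·938000000/1353 = 1.8490192 × 10^13.
Sum = 5.7049428 × 10^13.

5.705 × 10^13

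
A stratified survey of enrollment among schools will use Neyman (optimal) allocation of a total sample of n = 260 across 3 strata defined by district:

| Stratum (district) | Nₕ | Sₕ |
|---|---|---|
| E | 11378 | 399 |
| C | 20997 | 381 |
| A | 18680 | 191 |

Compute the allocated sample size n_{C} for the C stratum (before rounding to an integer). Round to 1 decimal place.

129.1

Neyman allocation: nₕ = n·NₕSₕ / Σⱼ NⱼSⱼ.
Σ NⱼSⱼ = 11378·399 + 20997·381 + 18680·191 = 1.6107559 × 10^7.
n_{C} = 260·20997·381 / (1.6107559 × 10^7) = 129.1.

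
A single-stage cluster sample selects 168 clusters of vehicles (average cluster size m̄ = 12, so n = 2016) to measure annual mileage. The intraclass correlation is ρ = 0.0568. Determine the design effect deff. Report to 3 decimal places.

1.625

deff = 1 + (12 − 1)·0.0568 = 1 + 0.6248 = 1.6248.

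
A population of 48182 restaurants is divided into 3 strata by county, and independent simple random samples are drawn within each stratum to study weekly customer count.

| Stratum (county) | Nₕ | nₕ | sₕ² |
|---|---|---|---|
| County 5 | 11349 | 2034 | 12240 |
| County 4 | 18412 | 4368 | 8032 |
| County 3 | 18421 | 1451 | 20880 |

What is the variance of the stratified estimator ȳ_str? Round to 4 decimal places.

Var(ȳ_str) = Σₕ Wₕ²(1 − fₕ)sₕ²/nₕ with Wₕ = Nₕ/N, N = 48182.
County 5: Wₕ = 0.23554439; term = 0.23554439²·(1 − 0.17922284)·12240/2034 = 0.274032.
County 4: Wₕ = 0.38213441; term = 0.38213441²·(1 − 0.23723658)·8032/4368 = 0.20481568.
County 3: Wₕ = 0.38232120; term = 0.38232120²·(1 − 0.07876880)·20880/1451 = 1.9377087.
Sum = 2.4165564.

2.4166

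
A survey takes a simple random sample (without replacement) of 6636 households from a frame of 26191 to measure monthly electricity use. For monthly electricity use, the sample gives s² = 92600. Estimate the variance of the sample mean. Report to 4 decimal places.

Under SRS without replacement, Var(ȳ) = (1 − f)·s²/n with f = n/N = 6636/26191 = 0.25336948.
Var(ȳ) = (1 − 0.25336948)·92600/6636 = 0.74663052·13.954189 = 10.418624.

10.4186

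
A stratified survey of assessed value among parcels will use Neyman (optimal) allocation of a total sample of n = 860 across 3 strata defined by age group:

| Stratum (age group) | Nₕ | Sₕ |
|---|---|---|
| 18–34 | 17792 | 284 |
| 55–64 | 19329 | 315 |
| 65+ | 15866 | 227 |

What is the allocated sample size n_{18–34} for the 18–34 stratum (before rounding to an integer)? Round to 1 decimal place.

Neyman allocation: nₕ = n·NₕSₕ / Σⱼ NⱼSⱼ.
Σ NⱼSⱼ = 17792·284 + 19329·315 + 15866·227 = 1.4743145 × 10^7.
n_{18–34} = 860·17792·284 / (1.4743145 × 10^7) = 294.7.

294.7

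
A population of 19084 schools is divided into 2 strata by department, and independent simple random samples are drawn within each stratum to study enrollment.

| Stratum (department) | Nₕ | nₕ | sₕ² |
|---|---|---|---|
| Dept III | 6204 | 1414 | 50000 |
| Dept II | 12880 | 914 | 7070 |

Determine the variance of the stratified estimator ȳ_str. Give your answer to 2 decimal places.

6.16

Var(ȳ_str) = Σₕ Wₕ²(1 − fₕ)sₕ²/nₕ with Wₕ = Nₕ/N, N = 19084.
Dept III: Wₕ = 0.32508908; term = 0.32508908²·(1 − 0.22791747)·50000/1414 = 2.8852874.
Dept II: Wₕ = 0.67491092; term = 0.67491092²·(1 − 0.07096273)·7070/914 = 3.2734014.
Sum = 6.1586888.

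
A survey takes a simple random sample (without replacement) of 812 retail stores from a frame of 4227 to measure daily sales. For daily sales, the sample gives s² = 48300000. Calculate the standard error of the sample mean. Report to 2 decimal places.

219.22

Under SRS without replacement, Var(ȳ) = (1 − f)·s²/n with f = n/N = 812/4227 = 0.19209841.
Var(ȳ) = (1 − 0.19209841)·48300000/812 = 0.80790159·59482.759 = 48056.215.
SE(ȳ) = √(48056.215) = 219.22.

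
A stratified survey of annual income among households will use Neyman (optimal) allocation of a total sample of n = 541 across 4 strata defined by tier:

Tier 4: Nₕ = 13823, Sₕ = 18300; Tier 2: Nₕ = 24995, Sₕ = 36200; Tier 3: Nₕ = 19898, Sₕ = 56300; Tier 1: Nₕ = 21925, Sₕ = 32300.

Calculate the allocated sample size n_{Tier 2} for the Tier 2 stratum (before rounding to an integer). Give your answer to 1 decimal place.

163.9

Neyman allocation: nₕ = n·NₕSₕ / Σⱼ NⱼSⱼ.
Σ NⱼSⱼ = 13823·18300 + 24995·36200 + 19898·56300 + 21925·32300 = 2.9862148 × 10^9.
n_{Tier 2} = 541·24995·36200 / (2.9862148 × 10^9) = 163.9.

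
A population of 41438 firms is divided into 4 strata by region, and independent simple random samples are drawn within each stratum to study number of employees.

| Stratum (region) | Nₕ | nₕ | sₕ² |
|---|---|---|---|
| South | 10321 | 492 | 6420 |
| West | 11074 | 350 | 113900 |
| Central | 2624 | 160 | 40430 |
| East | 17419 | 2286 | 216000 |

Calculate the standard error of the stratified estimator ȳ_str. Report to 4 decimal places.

6.2237

Var(ȳ_str) = Σₕ Wₕ²(1 − fₕ)sₕ²/nₕ with Wₕ = Nₕ/N, N = 41438.
South: Wₕ = 0.24907090; term = 0.24907090²·(1 − 0.04766980)·6420/492 = 0.77090962.
West: Wₕ = 0.26724263; term = 0.26724263²·(1 − 0.03160556)·113900/350 = 22.507094.
Central: Wₕ = 0.06332352; term = 0.06332352²·(1 − 0.06097561)·40430/160 = 0.95146041.
East: Wₕ = 0.42036295; term = 0.42036295²·(1 − 0.13123601)·216000/2286 = 14.50535.
Sum = 38.734814.
SE = √(38.734814) = 6.2237.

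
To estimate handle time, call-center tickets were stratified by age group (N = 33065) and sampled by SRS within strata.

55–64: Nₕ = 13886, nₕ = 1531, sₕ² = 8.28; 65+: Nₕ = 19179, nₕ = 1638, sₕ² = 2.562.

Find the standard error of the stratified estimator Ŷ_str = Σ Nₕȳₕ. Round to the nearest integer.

Var(Ŷ_str) = Σₕ Nₕ²(1 − fₕ)sₕ²/nₕ.
55–64: 13886²·(1 − 1531/13886)·8.28/1531 = 927844.2.
65+: 19179²·(1 − 1638/19179)·2.562/1638 = 526193.57.
Sum = 1.4540378 × 10^6.
SE = √(1.4540378 × 10^6) = 1206.

1206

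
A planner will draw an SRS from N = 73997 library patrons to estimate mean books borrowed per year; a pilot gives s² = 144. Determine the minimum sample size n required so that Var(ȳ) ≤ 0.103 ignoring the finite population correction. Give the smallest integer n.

Without fpc, n₀ = s²/D = 144/0.103 = 1398.0583.
Rounding up, n = 1399.

1399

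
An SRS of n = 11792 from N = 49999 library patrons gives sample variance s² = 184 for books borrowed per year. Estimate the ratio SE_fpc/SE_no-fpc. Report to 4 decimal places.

f = n/N = 11792/49999 = 0.23584472.
SE_no-fpc = √(s²/n) = 0.12491517; SE_fpc = √((1−f)s²/n) = 0.10919581.
Ratio = √(1−f) = 0.87415976.

0.8742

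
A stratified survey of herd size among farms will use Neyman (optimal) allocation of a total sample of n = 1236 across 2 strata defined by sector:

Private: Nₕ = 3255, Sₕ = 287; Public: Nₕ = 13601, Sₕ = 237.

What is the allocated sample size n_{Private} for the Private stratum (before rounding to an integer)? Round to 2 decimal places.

Neyman allocation: nₕ = n·NₕSₕ / Σⱼ NⱼSⱼ.
Σ NⱼSⱼ = 3255·287 + 13601·237 = 4.157622 × 10^6.
n_{Private} = 1236·3255·287 / (4.157622 × 10^6) = 277.72.

277.72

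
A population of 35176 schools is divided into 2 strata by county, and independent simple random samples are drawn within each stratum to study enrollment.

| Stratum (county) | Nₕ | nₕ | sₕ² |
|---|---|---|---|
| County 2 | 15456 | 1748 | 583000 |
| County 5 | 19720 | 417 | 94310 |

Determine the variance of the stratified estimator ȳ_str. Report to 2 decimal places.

126.69

Var(ȳ_str) = Σₕ Wₕ²(1 − fₕ)sₕ²/nₕ with Wₕ = Nₕ/N, N = 35176.
County 2: Wₕ = 0.43939049; term = 0.43939049²·(1 − 0.11309524)·583000/1748 = 57.109114.
County 5: Wₕ = 0.56060951; term = 0.56060951²·(1 − 0.02114604)·94310/417 = 69.576168.
Sum = 126.68528.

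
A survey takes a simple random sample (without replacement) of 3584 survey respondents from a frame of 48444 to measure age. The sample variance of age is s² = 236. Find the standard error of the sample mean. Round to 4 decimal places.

0.2469

Under SRS without replacement, Var(ȳ) = (1 − f)·s²/n with f = n/N = 3584/48444 = 0.07398233.
Var(ȳ) = (1 − 0.07398233)·236/3584 = 0.92601767·0.065848214 = 0.06097661.
SE(ȳ) = √(0.06097661) = 0.2469.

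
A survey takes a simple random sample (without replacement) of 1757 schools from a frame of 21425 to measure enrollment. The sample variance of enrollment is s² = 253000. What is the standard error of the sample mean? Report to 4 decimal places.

11.4973

Under SRS without replacement, Var(ȳ) = (1 − f)·s²/n with f = n/N = 1757/21425 = 0.08200700.
Var(ȳ) = (1 − 0.08200700)·253000/1757 = 0.91799300·143.99545 = 132.18681.
SE(ȳ) = √(132.18681) = 11.4973.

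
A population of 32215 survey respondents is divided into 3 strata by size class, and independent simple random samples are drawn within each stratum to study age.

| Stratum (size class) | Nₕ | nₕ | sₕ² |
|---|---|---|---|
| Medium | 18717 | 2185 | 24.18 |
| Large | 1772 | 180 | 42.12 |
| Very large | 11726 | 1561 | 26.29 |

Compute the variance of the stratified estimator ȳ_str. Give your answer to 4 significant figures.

0.005870

Var(ȳ_str) = Σₕ Wₕ²(1 − fₕ)sₕ²/nₕ with Wₕ = Nₕ/N, N = 32215.
Medium: Wₕ = 0.58100264; term = 0.58100264²·(1 − 0.11673879)·24.18/2185 = 0.0032995159.
Large: Wₕ = 0.05500543; term = 0.05500543²·(1 − 0.10158014)·42.12/180 = 6.3607213 × 10^-4.
Very large: Wₕ = 0.36399193; term = 0.36399193²·(1 − 0.13312297)·26.29/1561 = 0.0019343216.
Sum = 0.0058699096.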